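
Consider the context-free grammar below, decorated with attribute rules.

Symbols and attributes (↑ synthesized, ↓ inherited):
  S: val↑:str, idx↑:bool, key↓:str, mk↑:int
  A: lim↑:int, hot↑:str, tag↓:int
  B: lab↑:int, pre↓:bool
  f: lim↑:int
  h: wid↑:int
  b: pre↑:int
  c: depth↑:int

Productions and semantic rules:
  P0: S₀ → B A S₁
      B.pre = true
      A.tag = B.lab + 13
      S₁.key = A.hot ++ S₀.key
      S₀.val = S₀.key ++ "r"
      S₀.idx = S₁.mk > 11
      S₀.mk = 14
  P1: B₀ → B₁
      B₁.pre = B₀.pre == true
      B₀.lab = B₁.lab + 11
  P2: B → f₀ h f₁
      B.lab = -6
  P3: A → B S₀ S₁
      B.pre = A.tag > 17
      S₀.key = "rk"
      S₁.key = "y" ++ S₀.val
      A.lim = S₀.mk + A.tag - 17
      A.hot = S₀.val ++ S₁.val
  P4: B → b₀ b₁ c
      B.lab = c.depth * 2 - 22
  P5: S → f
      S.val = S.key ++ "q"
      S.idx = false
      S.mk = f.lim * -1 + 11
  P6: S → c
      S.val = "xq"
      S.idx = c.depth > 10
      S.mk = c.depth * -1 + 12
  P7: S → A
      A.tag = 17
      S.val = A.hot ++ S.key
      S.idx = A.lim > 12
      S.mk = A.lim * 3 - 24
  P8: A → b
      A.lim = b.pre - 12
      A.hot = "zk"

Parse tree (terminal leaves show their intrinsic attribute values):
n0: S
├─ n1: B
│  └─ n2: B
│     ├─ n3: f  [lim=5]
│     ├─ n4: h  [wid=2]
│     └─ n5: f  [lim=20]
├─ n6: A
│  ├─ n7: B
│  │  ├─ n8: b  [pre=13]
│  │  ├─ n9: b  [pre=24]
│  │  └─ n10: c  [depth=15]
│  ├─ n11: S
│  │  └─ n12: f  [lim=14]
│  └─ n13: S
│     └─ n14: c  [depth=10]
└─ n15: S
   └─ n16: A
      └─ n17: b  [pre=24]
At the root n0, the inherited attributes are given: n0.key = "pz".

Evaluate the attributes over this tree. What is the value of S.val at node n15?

1. n0.key = "pz"  [given at root]
2. n1.pre = true  [true]
3. n2.pre = true  [B₀.pre == true]
4. n3.lim = 5  [terminal]
5. n4.wid = 2  [terminal]
6. n5.lim = 20  [terminal]
7. n2.lab = -6  [-6]
8. n1.lab = 5  [B₁.lab + 11]
9. n6.tag = 18  [B.lab + 13]
10. n7.pre = true  [A.tag > 17]
11. n8.pre = 13  [terminal]
12. n9.pre = 24  [terminal]
13. n10.depth = 15  [terminal]
14. n7.lab = 8  [c.depth * 2 - 22]
15. n11.key = "rk"  ["rk"]
16. n12.lim = 14  [terminal]
17. n11.val = "rkq"  [S.key ++ "q"]
18. n11.idx = false  [false]
19. n11.mk = -3  [f.lim * -1 + 11]
20. n13.key = "yrkq"  ["y" ++ S₀.val]
21. n14.depth = 10  [terminal]
22. n13.val = "xq"  ["xq"]
23. n13.idx = false  [c.depth > 10]
24. n13.mk = 2  [c.depth * -1 + 12]
25. n6.lim = -2  [S₀.mk + A.tag - 17]
26. n6.hot = "rkqxq"  [S₀.val ++ S₁.val]
27. n15.key = "rkqxqpz"  [A.hot ++ S₀.key]
28. n16.tag = 17  [17]
29. n17.pre = 24  [terminal]
30. n16.lim = 12  [b.pre - 12]
31. n16.hot = "zk"  ["zk"]
32. n15.val = "zkrkqxqpz"  [A.hot ++ S.key]
33. n15.idx = false  [A.lim > 12]
34. n15.mk = 12  [A.lim * 3 - 24]
35. n0.val = "pzr"  [S₀.key ++ "r"]
36. n0.idx = true  [S₁.mk > 11]
37. n0.mk = 14  [14]

"zkrkqxqpz"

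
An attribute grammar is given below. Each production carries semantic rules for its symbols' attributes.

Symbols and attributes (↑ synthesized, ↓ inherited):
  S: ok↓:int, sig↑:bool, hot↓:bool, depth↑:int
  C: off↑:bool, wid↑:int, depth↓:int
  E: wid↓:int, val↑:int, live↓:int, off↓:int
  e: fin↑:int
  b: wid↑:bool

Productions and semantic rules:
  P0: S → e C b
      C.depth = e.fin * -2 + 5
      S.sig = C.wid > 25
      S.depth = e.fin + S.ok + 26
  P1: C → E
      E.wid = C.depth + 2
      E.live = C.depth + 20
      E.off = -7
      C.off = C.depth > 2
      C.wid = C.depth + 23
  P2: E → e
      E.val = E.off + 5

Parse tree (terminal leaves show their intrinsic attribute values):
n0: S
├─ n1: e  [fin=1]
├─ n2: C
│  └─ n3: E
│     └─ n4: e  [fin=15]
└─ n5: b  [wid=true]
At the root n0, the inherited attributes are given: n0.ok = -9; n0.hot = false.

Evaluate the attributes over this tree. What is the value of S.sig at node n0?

1. n0.ok = -9  [given at root]
2. n0.hot = false  [given at root]
3. n1.fin = 1  [terminal]
4. n2.depth = 3  [e.fin * -2 + 5]
5. n3.wid = 5  [C.depth + 2]
6. n3.live = 23  [C.depth + 20]
7. n3.off = -7  [-7]
8. n4.fin = 15  [terminal]
9. n3.val = -2  [E.off + 5]
10. n2.off = true  [C.depth > 2]
11. n2.wid = 26  [C.depth + 23]
12. n5.wid = true  [terminal]
13. n0.sig = true  [C.wid > 25]
14. n0.depth = 18  [e.fin + S.ok + 26]

true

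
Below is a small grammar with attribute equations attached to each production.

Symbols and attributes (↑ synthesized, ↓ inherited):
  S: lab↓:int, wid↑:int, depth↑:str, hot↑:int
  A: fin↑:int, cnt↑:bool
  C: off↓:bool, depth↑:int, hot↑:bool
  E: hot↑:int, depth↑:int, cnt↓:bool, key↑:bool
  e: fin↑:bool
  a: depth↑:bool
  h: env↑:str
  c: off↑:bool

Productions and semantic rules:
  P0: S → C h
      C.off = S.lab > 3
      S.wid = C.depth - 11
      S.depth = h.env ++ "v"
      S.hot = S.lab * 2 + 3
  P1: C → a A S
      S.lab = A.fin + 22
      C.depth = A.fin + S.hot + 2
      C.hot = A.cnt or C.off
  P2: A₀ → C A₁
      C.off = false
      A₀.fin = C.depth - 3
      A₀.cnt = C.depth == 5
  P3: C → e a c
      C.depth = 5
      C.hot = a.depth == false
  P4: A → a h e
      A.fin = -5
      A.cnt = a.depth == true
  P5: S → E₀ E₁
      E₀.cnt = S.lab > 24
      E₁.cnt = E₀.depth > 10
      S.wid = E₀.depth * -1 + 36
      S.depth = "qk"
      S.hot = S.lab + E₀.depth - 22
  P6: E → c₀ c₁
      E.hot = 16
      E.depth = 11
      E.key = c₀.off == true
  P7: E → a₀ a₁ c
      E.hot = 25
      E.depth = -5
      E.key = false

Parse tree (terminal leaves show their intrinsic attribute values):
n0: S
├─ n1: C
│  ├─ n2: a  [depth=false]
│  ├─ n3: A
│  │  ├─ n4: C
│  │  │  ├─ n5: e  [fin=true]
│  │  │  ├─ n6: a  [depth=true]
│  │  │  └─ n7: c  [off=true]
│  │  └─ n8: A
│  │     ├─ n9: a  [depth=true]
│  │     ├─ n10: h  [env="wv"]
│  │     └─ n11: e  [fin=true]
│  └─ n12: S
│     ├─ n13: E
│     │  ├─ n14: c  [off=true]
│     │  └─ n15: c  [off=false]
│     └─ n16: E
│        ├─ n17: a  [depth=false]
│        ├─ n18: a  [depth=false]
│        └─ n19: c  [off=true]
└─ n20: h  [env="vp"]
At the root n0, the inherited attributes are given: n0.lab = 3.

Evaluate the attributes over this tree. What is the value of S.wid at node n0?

1. n0.lab = 3  [given at root]
2. n1.off = false  [S.lab > 3]
3. n2.depth = false  [terminal]
4. n4.off = false  [false]
5. n5.fin = true  [terminal]
6. n6.depth = true  [terminal]
7. n7.off = true  [terminal]
8. n4.depth = 5  [5]
9. n4.hot = false  [a.depth == false]
10. n9.depth = true  [terminal]
11. n10.env = "wv"  [terminal]
12. n11.fin = true  [terminal]
13. n8.fin = -5  [-5]
14. n8.cnt = true  [a.depth == true]
15. n3.fin = 2  [C.depth - 3]
16. n3.cnt = true  [C.depth == 5]
17. n12.lab = 24  [A.fin + 22]
18. n13.cnt = false  [S.lab > 24]
19. n14.off = true  [terminal]
20. n15.off = false  [terminal]
21. n13.hot = 16  [16]
22. n13.depth = 11  [11]
23. n13.key = true  [c₀.off == true]
24. n16.cnt = true  [E₀.depth > 10]
25. n17.depth = false  [terminal]
26. n18.depth = false  [terminal]
27. n19.off = true  [terminal]
28. n16.hot = 25  [25]
29. n16.depth = -5  [-5]
30. n16.key = false  [false]
31. n12.wid = 25  [E₀.depth * -1 + 36]
32. n12.depth = "qk"  ["qk"]
33. n12.hot = 13  [S.lab + E₀.depth - 22]
34. n1.depth = 17  [A.fin + S.hot + 2]
35. n1.hot = true  [A.cnt or C.off]
36. n20.env = "vp"  [terminal]
37. n0.wid = 6  [C.depth - 11]
38. n0.depth = "vpv"  [h.env ++ "v"]
39. n0.hot = 9  [S.lab * 2 + 3]

6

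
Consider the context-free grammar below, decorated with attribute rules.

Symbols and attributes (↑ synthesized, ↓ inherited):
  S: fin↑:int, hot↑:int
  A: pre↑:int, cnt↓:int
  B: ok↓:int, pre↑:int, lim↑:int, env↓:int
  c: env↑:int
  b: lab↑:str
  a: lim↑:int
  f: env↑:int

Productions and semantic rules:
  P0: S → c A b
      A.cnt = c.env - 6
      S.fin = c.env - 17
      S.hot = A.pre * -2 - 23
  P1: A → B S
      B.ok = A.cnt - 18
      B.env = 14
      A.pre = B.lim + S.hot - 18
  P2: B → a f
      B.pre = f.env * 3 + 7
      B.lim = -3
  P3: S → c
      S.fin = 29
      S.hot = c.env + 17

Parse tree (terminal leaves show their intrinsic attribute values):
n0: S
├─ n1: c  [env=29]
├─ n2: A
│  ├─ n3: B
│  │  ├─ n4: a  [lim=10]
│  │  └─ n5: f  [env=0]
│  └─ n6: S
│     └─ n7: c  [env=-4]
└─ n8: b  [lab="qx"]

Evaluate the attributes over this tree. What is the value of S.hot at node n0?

1. n1.env = 29  [terminal]
2. n2.cnt = 23  [c.env - 6]
3. n3.ok = 5  [A.cnt - 18]
4. n3.env = 14  [14]
5. n4.lim = 10  [terminal]
6. n5.env = 0  [terminal]
7. n3.pre = 7  [f.env * 3 + 7]
8. n3.lim = -3  [-3]
9. n7.env = -4  [terminal]
10. n6.fin = 29  [29]
11. n6.hot = 13  [c.env + 17]
12. n2.pre = -8  [B.lim + S.hot - 18]
13. n8.lab = "qx"  [terminal]
14. n0.fin = 12  [c.env - 17]
15. n0.hot = -7  [A.pre * -2 - 23]

-7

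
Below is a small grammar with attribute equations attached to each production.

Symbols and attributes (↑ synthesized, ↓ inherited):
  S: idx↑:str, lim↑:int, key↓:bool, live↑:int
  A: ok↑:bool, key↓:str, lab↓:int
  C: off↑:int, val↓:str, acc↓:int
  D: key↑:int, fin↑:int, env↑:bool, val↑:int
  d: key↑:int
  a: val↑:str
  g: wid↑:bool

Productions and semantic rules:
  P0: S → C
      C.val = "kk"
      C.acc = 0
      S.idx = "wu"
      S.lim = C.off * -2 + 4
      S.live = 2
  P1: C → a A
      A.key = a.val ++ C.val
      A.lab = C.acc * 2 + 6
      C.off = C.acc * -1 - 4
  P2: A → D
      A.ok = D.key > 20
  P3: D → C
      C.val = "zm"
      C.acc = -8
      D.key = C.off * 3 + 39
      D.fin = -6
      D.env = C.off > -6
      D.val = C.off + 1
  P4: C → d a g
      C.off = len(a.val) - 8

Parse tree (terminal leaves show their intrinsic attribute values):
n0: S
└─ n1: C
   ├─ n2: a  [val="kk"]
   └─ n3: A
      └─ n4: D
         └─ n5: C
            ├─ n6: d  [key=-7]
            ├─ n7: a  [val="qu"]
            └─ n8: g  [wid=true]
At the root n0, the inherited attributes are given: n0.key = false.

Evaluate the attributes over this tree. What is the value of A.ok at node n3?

1. n0.key = false  [given at root]
2. n1.val = "kk"  ["kk"]
3. n1.acc = 0  [0]
4. n2.val = "kk"  [terminal]
5. n3.key = "kkkk"  [a.val ++ C.val]
6. n3.lab = 6  [C.acc * 2 + 6]
7. n5.val = "zm"  ["zm"]
8. n5.acc = -8  [-8]
9. n6.key = -7  [terminal]
10. n7.val = "qu"  [terminal]
11. n8.wid = true  [terminal]
12. n5.off = -6  [len(a.val) - 8]
13. n4.key = 21  [C.off * 3 + 39]
14. n4.fin = -6  [-6]
15. n4.env = false  [C.off > -6]
16. n4.val = -5  [C.off + 1]
17. n3.ok = true  [D.key > 20]
18. n1.off = -4  [C.acc * -1 - 4]
19. n0.idx = "wu"  ["wu"]
20. n0.lim = 12  [C.off * -2 + 4]
21. n0.live = 2  [2]

true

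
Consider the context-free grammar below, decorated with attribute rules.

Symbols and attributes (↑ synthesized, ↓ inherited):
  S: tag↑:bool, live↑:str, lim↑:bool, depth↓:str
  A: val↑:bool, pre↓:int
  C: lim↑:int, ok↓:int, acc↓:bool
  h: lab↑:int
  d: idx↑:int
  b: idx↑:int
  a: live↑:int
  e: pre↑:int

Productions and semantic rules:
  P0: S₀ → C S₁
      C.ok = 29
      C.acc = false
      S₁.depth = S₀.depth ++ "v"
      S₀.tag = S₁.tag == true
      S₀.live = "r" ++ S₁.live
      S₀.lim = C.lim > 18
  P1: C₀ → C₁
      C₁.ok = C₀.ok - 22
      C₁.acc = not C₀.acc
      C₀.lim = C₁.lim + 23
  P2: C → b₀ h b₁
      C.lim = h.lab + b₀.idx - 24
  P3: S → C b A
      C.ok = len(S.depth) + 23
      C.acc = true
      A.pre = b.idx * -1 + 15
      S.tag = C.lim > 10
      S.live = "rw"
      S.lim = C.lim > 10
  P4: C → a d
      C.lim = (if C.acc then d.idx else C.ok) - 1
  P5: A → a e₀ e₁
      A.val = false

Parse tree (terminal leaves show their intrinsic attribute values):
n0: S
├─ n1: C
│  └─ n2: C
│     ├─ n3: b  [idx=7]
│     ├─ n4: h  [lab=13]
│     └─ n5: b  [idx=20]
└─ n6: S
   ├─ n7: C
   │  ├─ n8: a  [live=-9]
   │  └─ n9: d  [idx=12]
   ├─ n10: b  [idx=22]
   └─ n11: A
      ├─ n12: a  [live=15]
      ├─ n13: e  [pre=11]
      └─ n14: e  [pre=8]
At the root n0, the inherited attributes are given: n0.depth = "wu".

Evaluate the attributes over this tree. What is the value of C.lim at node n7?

1. n0.depth = "wu"  [given at root]
2. n1.ok = 29  [29]
3. n1.acc = false  [false]
4. n2.ok = 7  [C₀.ok - 22]
5. n2.acc = true  [not C₀.acc]
6. n3.idx = 7  [terminal]
7. n4.lab = 13  [terminal]
8. n5.idx = 20  [terminal]
9. n2.lim = -4  [h.lab + b₀.idx - 24]
10. n1.lim = 19  [C₁.lim + 23]
11. n6.depth = "wuv"  [S₀.depth ++ "v"]
12. n7.ok = 26  [len(S.depth) + 23]
13. n7.acc = true  [true]
14. n8.live = -9  [terminal]
15. n9.idx = 12  [terminal]
16. n7.lim = 11  [(if C.acc then d.idx else C.ok) - 1]
17. n10.idx = 22  [terminal]
18. n11.pre = -7  [b.idx * -1 + 15]
19. n12.live = 15  [terminal]
20. n13.pre = 11  [terminal]
21. n14.pre = 8  [terminal]
22. n11.val = false  [false]
23. n6.tag = true  [C.lim > 10]
24. n6.live = "rw"  ["rw"]
25. n6.lim = true  [C.lim > 10]
26. n0.tag = true  [S₁.tag == true]
27. n0.live = "rrw"  ["r" ++ S₁.live]
28. n0.lim = true  [C.lim > 18]

11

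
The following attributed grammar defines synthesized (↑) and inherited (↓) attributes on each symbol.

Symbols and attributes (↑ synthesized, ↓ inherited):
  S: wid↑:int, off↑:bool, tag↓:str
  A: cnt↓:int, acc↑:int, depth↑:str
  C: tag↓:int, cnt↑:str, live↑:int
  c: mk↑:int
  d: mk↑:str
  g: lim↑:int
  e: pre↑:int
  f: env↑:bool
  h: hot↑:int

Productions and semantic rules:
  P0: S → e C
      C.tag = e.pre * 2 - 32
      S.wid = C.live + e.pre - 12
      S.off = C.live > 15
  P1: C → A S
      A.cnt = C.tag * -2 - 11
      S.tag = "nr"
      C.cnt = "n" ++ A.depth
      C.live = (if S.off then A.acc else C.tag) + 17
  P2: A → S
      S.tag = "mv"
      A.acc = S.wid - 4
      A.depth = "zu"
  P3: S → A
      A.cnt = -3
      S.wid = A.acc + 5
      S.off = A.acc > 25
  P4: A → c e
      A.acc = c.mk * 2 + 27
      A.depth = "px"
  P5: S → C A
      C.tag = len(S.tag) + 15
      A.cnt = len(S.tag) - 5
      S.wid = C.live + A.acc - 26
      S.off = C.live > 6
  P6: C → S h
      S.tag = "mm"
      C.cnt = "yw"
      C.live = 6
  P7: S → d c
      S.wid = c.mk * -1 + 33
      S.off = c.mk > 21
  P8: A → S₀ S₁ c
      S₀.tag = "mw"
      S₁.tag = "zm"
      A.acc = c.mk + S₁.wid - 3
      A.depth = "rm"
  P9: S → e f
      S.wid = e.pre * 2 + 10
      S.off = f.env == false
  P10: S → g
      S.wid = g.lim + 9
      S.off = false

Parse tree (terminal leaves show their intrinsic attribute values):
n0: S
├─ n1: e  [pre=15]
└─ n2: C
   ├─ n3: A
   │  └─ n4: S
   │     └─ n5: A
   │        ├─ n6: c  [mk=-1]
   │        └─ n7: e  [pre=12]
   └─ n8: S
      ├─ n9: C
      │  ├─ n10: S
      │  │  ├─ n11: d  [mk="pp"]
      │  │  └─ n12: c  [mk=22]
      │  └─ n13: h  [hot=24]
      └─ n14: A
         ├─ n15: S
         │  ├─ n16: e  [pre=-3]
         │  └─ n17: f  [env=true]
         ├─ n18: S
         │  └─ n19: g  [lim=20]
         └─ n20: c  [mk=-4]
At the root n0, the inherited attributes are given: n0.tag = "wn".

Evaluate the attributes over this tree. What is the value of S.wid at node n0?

1. n0.tag = "wn"  [given at root]
2. n1.pre = 15  [terminal]
3. n2.tag = -2  [e.pre * 2 - 32]
4. n3.cnt = -7  [C.tag * -2 - 11]
5. n4.tag = "mv"  ["mv"]
6. n5.cnt = -3  [-3]
7. n6.mk = -1  [terminal]
8. n7.pre = 12  [terminal]
9. n5.acc = 25  [c.mk * 2 + 27]
10. n5.depth = "px"  ["px"]
11. n4.wid = 30  [A.acc + 5]
12. n4.off = false  [A.acc > 25]
13. n3.acc = 26  [S.wid - 4]
14. n3.depth = "zu"  ["zu"]
15. n8.tag = "nr"  ["nr"]
16. n9.tag = 17  [len(S.tag) + 15]
17. n10.tag = "mm"  ["mm"]
18. n11.mk = "pp"  [terminal]
19. n12.mk = 22  [terminal]
20. n10.wid = 11  [c.mk * -1 + 33]
21. n10.off = true  [c.mk > 21]
22. n13.hot = 24  [terminal]
23. n9.cnt = "yw"  ["yw"]
24. n9.live = 6  [6]
25. n14.cnt = -3  [len(S.tag) - 5]
26. n15.tag = "mw"  ["mw"]
27. n16.pre = -3  [terminal]
28. n17.env = true  [terminal]
29. n15.wid = 4  [e.pre * 2 + 10]
30. n15.off = false  [f.env == false]
31. n18.tag = "zm"  ["zm"]
32. n19.lim = 20  [terminal]
33. n18.wid = 29  [g.lim + 9]
34. n18.off = false  [false]
35. n20.mk = -4  [terminal]
36. n14.acc = 22  [c.mk + S₁.wid - 3]
37. n14.depth = "rm"  ["rm"]
38. n8.wid = 2  [C.live + A.acc - 26]
39. n8.off = false  [C.live > 6]
40. n2.cnt = "nzu"  ["n" ++ A.depth]
41. n2.live = 15  [(if S.off then A.acc else C.tag) + 17]
42. n0.wid = 18  [C.live + e.pre - 12]
43. n0.off = false  [C.live > 15]

18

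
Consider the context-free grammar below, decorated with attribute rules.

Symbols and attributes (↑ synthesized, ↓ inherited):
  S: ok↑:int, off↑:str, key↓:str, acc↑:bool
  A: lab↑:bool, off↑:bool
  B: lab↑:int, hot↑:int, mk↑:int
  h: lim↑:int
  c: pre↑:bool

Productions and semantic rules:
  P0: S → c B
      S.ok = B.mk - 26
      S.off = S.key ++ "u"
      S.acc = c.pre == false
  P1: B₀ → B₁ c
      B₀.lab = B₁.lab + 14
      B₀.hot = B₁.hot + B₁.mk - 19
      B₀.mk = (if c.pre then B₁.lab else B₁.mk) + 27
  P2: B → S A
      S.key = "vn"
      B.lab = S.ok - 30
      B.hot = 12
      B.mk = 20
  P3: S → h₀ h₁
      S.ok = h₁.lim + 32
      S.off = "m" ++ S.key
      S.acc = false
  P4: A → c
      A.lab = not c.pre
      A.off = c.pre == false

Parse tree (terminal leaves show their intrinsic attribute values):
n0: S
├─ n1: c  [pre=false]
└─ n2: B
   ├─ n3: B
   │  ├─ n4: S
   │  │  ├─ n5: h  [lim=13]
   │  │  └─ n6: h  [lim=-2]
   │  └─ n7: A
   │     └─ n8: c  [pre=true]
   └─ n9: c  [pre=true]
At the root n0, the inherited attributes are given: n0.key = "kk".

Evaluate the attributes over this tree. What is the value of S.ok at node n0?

1

1. n0.key = "kk"  [given at root]
2. n1.pre = false  [terminal]
3. n4.key = "vn"  ["vn"]
4. n5.lim = 13  [terminal]
5. n6.lim = -2  [terminal]
6. n4.ok = 30  [h₁.lim + 32]
7. n4.off = "mvn"  ["m" ++ S.key]
8. n4.acc = false  [false]
9. n8.pre = true  [terminal]
10. n7.lab = false  [not c.pre]
11. n7.off = false  [c.pre == false]
12. n3.lab = 0  [S.ok - 30]
13. n3.hot = 12  [12]
14. n3.mk = 20  [20]
15. n9.pre = true  [terminal]
16. n2.lab = 14  [B₁.lab + 14]
17. n2.hot = 13  [B₁.hot + B₁.mk - 19]
18. n2.mk = 27  [(if c.pre then B₁.lab else B₁.mk) + 27]
19. n0.ok = 1  [B.mk - 26]
20. n0.off = "kku"  [S.key ++ "u"]
21. n0.acc = true  [c.pre == false]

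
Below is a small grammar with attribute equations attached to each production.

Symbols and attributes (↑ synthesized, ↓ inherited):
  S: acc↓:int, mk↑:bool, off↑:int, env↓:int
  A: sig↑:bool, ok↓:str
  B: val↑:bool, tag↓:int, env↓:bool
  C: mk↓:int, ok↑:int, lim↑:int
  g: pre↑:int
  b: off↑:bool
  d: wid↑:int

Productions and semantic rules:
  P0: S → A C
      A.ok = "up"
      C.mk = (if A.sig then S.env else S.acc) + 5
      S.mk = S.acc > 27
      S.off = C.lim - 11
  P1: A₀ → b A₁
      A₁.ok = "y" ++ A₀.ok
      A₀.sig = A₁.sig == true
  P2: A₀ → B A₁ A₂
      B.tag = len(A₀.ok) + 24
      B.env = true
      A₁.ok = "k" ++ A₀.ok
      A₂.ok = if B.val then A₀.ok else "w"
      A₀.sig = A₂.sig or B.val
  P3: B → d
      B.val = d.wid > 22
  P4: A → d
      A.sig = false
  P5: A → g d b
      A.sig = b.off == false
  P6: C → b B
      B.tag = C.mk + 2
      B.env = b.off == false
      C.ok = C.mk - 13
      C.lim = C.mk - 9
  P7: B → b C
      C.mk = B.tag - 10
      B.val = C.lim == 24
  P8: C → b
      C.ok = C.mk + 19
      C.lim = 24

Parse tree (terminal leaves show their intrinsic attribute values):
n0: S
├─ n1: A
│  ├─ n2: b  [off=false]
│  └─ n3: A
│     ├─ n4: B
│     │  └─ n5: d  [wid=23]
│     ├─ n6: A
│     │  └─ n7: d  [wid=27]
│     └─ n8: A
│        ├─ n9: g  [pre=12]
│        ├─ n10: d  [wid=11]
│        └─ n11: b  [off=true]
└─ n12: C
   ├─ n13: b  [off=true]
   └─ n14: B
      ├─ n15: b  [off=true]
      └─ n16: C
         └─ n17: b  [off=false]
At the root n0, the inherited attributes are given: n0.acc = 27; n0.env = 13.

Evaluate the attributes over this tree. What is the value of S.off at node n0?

-2

1. n0.acc = 27  [given at root]
2. n0.env = 13  [given at root]
3. n1.ok = "up"  ["up"]
4. n2.off = false  [terminal]
5. n3.ok = "yup"  ["y" ++ A₀.ok]
6. n4.tag = 27  [len(A₀.ok) + 24]
7. n4.env = true  [true]
8. n5.wid = 23  [terminal]
9. n4.val = true  [d.wid > 22]
10. n6.ok = "kyup"  ["k" ++ A₀.ok]
11. n7.wid = 27  [terminal]
12. n6.sig = false  [false]
13. n8.ok = "yup"  [if B.val then A₀.ok else "w"]
14. n9.pre = 12  [terminal]
15. n10.wid = 11  [terminal]
16. n11.off = true  [terminal]
17. n8.sig = false  [b.off == false]
18. n3.sig = true  [A₂.sig or B.val]
19. n1.sig = true  [A₁.sig == true]
20. n12.mk = 18  [(if A.sig then S.env else S.acc) + 5]
21. n13.off = true  [terminal]
22. n14.tag = 20  [C.mk + 2]
23. n14.env = false  [b.off == false]
24. n15.off = true  [terminal]
25. n16.mk = 10  [B.tag - 10]
26. n17.off = false  [terminal]
27. n16.ok = 29  [C.mk + 19]
28. n16.lim = 24  [24]
29. n14.val = true  [C.lim == 24]
30. n12.ok = 5  [C.mk - 13]
31. n12.lim = 9  [C.mk - 9]
32. n0.mk = false  [S.acc > 27]
33. n0.off = -2  [C.lim - 11]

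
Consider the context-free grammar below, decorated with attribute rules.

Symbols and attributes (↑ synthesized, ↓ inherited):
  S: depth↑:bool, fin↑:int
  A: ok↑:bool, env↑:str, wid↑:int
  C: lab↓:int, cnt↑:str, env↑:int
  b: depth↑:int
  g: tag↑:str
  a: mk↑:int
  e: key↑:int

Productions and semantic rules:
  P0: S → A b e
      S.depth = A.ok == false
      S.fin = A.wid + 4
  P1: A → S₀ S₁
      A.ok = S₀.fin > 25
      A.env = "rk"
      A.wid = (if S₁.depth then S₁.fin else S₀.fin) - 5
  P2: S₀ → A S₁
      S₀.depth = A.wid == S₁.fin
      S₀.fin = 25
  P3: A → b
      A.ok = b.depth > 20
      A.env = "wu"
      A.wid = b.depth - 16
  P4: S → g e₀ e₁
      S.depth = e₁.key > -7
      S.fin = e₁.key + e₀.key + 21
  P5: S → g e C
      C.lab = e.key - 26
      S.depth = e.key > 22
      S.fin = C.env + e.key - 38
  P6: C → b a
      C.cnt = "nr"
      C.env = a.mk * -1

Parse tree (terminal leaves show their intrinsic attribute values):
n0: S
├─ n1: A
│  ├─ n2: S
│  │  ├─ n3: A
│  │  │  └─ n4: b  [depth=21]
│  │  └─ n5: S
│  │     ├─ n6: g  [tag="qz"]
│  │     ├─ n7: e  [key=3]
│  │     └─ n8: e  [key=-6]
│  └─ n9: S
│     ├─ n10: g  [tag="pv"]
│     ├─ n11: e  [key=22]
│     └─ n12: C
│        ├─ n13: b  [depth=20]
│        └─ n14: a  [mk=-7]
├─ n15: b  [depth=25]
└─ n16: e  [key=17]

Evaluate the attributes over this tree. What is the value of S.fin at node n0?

24

1. n4.depth = 21  [terminal]
2. n3.ok = true  [b.depth > 20]
3. n3.env = "wu"  ["wu"]
4. n3.wid = 5  [b.depth - 16]
5. n6.tag = "qz"  [terminal]
6. n7.key = 3  [terminal]
7. n8.key = -6  [terminal]
8. n5.depth = true  [e₁.key > -7]
9. n5.fin = 18  [e₁.key + e₀.key + 21]
10. n2.depth = false  [A.wid == S₁.fin]
11. n2.fin = 25  [25]
12. n10.tag = "pv"  [terminal]
13. n11.key = 22  [terminal]
14. n12.lab = -4  [e.key - 26]
15. n13.depth = 20  [terminal]
16. n14.mk = -7  [terminal]
17. n12.cnt = "nr"  ["nr"]
18. n12.env = 7  [a.mk * -1]
19. n9.depth = false  [e.key > 22]
20. n9.fin = -9  [C.env + e.key - 38]
21. n1.ok = false  [S₀.fin > 25]
22. n1.env = "rk"  ["rk"]
23. n1.wid = 20  [(if S₁.depth then S₁.fin else S₀.fin) - 5]
24. n15.depth = 25  [terminal]
25. n16.key = 17  [terminal]
26. n0.depth = true  [A.ok == false]
27. n0.fin = 24  [A.wid + 4]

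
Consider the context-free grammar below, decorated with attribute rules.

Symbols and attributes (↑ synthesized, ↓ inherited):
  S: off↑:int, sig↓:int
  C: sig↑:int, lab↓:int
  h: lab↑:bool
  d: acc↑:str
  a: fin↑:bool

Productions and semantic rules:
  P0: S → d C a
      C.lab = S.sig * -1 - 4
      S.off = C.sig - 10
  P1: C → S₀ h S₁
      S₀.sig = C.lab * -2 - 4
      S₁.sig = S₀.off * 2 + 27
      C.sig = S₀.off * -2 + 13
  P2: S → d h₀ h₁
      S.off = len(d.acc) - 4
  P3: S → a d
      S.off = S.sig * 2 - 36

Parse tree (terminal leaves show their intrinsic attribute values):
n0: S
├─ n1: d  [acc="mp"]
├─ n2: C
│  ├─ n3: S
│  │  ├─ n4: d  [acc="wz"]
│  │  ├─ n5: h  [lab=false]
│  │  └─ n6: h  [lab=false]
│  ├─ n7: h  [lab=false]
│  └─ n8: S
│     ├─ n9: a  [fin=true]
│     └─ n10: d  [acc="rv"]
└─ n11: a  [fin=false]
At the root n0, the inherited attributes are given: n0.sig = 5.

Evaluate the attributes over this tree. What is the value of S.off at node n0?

7

1. n0.sig = 5  [given at root]
2. n1.acc = "mp"  [terminal]
3. n2.lab = -9  [S.sig * -1 - 4]
4. n3.sig = 14  [C.lab * -2 - 4]
5. n4.acc = "wz"  [terminal]
6. n5.lab = false  [terminal]
7. n6.lab = false  [terminal]
8. n3.off = -2  [len(d.acc) - 4]
9. n7.lab = false  [terminal]
10. n8.sig = 23  [S₀.off * 2 + 27]
11. n9.fin = true  [terminal]
12. n10.acc = "rv"  [terminal]
13. n8.off = 10  [S.sig * 2 - 36]
14. n2.sig = 17  [S₀.off * -2 + 13]
15. n11.fin = false  [terminal]
16. n0.off = 7  [C.sig - 10]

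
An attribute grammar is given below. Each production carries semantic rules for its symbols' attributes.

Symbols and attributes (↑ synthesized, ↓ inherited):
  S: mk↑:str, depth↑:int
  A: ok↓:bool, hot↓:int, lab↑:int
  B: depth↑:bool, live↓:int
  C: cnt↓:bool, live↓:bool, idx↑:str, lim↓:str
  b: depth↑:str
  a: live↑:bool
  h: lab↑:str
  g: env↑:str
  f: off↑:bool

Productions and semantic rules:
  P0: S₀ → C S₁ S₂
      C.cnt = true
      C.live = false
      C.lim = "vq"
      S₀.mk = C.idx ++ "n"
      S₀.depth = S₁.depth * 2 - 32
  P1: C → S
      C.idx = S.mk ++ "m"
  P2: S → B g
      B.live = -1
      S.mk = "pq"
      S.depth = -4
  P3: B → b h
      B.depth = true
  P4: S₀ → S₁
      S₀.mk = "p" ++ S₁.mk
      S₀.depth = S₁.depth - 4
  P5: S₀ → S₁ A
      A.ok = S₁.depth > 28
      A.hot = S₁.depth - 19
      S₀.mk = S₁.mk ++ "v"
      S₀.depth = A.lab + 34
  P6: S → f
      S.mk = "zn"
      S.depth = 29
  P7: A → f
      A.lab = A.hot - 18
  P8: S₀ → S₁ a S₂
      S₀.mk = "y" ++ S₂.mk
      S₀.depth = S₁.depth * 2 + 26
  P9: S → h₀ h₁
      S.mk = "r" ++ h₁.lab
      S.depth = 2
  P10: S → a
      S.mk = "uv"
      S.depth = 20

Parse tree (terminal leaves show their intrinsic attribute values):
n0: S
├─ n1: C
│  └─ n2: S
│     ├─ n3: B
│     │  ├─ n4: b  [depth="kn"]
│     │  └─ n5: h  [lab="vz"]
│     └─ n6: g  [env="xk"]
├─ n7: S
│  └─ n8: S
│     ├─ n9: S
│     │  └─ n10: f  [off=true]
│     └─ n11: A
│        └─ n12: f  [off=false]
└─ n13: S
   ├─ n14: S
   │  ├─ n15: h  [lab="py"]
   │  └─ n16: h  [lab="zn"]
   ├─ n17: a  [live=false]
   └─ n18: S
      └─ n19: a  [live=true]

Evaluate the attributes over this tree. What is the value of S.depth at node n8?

1. n1.cnt = true  [true]
2. n1.live = false  [false]
3. n1.lim = "vq"  ["vq"]
4. n3.live = -1  [-1]
5. n4.depth = "kn"  [terminal]
6. n5.lab = "vz"  [terminal]
7. n3.depth = true  [true]
8. n6.env = "xk"  [terminal]
9. n2.mk = "pq"  ["pq"]
10. n2.depth = -4  [-4]
11. n1.idx = "pqm"  [S.mk ++ "m"]
12. n10.off = true  [terminal]
13. n9.mk = "zn"  ["zn"]
14. n9.depth = 29  [29]
15. n11.ok = true  [S₁.depth > 28]
16. n11.hot = 10  [S₁.depth - 19]
17. n12.off = false  [terminal]
18. n11.lab = -8  [A.hot - 18]
19. n8.mk = "znv"  [S₁.mk ++ "v"]
20. n8.depth = 26  [A.lab + 34]
21. n7.mk = "pznv"  ["p" ++ S₁.mk]
22. n7.depth = 22  [S₁.depth - 4]
23. n15.lab = "py"  [terminal]
24. n16.lab = "zn"  [terminal]
25. n14.mk = "rzn"  ["r" ++ h₁.lab]
26. n14.depth = 2  [2]
27. n17.live = false  [terminal]
28. n19.live = true  [terminal]
29. n18.mk = "uv"  ["uv"]
30. n18.depth = 20  [20]
31. n13.mk = "yuv"  ["y" ++ S₂.mk]
32. n13.depth = 30  [S₁.depth * 2 + 26]
33. n0.mk = "pqmn"  [C.idx ++ "n"]
34. n0.depth = 12  [S₁.depth * 2 - 32]

26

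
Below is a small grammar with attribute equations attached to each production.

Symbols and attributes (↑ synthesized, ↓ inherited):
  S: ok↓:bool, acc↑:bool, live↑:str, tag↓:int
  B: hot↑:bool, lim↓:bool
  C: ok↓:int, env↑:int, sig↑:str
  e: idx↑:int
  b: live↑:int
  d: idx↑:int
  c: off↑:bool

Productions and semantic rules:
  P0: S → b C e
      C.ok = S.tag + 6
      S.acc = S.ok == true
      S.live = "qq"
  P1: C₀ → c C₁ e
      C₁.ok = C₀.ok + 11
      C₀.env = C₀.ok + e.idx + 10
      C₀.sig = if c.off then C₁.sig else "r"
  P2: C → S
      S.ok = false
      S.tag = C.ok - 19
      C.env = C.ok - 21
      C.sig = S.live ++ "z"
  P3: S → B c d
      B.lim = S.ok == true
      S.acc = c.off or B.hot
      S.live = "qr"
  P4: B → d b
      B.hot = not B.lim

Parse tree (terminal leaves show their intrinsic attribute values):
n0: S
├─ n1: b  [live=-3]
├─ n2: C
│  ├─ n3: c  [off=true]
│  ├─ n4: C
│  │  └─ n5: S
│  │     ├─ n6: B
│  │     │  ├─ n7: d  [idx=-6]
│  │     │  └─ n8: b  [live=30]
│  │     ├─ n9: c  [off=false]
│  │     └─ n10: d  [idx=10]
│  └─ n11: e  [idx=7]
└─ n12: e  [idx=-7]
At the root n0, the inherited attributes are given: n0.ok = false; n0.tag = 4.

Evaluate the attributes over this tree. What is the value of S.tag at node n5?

1. n0.ok = false  [given at root]
2. n0.tag = 4  [given at root]
3. n1.live = -3  [terminal]
4. n2.ok = 10  [S.tag + 6]
5. n3.off = true  [terminal]
6. n4.ok = 21  [C₀.ok + 11]
7. n5.ok = false  [false]
8. n5.tag = 2  [C.ok - 19]
9. n6.lim = false  [S.ok == true]
10. n7.idx = -6  [terminal]
11. n8.live = 30  [terminal]
12. n6.hot = true  [not B.lim]
13. n9.off = false  [terminal]
14. n10.idx = 10  [terminal]
15. n5.acc = true  [c.off or B.hot]
16. n5.live = "qr"  ["qr"]
17. n4.env = 0  [C.ok - 21]
18. n4.sig = "qrz"  [S.live ++ "z"]
19. n11.idx = 7  [terminal]
20. n2.env = 27  [C₀.ok + e.idx + 10]
21. n2.sig = "qrz"  [if c.off then C₁.sig else "r"]
22. n12.idx = -7  [terminal]
23. n0.acc = false  [S.ok == true]
24. n0.live = "qq"  ["qq"]

2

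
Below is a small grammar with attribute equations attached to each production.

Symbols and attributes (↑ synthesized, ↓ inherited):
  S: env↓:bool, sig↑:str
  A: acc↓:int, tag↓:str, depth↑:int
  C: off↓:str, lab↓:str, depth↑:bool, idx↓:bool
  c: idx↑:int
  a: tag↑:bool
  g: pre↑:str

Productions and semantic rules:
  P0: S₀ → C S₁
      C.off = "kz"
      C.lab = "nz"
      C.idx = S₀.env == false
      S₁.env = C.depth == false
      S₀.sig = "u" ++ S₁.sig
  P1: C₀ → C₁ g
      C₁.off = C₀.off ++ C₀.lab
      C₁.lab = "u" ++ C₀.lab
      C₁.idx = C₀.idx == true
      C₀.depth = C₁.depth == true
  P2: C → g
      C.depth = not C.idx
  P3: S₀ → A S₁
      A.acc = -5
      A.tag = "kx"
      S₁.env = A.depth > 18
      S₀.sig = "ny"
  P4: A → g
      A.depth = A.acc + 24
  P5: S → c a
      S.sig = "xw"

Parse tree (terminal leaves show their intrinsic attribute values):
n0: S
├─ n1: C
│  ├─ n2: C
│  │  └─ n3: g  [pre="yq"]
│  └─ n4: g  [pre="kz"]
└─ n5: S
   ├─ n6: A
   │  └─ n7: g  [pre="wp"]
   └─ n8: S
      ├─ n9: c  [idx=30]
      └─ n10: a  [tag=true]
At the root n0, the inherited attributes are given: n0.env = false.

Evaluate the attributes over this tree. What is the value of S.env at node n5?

1. n0.env = false  [given at root]
2. n1.off = "kz"  ["kz"]
3. n1.lab = "nz"  ["nz"]
4. n1.idx = true  [S₀.env == false]
5. n2.off = "kznz"  [C₀.off ++ C₀.lab]
6. n2.lab = "unz"  ["u" ++ C₀.lab]
7. n2.idx = true  [C₀.idx == true]
8. n3.pre = "yq"  [terminal]
9. n2.depth = false  [not C.idx]
10. n4.pre = "kz"  [terminal]
11. n1.depth = false  [C₁.depth == true]
12. n5.env = true  [C.depth == false]
13. n6.acc = -5  [-5]
14. n6.tag = "kx"  ["kx"]
15. n7.pre = "wp"  [terminal]
16. n6.depth = 19  [A.acc + 24]
17. n8.env = true  [A.depth > 18]
18. n9.idx = 30  [terminal]
19. n10.tag = true  [terminal]
20. n8.sig = "xw"  ["xw"]
21. n5.sig = "ny"  ["ny"]
22. n0.sig = "uny"  ["u" ++ S₁.sig]

true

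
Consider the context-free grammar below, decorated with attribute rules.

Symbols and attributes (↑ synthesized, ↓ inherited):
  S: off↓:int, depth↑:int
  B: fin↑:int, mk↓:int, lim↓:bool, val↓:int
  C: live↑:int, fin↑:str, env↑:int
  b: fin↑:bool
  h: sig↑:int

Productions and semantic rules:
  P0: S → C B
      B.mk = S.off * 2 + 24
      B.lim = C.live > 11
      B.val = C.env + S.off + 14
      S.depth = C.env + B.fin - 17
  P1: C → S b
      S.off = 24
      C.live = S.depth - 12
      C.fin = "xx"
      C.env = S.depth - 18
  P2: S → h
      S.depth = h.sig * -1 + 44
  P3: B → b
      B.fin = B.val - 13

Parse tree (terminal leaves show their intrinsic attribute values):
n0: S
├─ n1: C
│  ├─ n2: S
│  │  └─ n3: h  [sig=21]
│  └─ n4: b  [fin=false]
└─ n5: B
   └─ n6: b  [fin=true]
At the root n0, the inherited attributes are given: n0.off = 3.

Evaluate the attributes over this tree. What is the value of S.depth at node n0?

1. n0.off = 3  [given at root]
2. n2.off = 24  [24]
3. n3.sig = 21  [terminal]
4. n2.depth = 23  [h.sig * -1 + 44]
5. n4.fin = false  [terminal]
6. n1.live = 11  [S.depth - 12]
7. n1.fin = "xx"  ["xx"]
8. n1.env = 5  [S.depth - 18]
9. n5.mk = 30  [S.off * 2 + 24]
10. n5.lim = false  [C.live > 11]
11. n5.val = 22  [C.env + S.off + 14]
12. n6.fin = true  [terminal]
13. n5.fin = 9  [B.val - 13]
14. n0.depth = -3  [C.env + B.fin - 17]

-3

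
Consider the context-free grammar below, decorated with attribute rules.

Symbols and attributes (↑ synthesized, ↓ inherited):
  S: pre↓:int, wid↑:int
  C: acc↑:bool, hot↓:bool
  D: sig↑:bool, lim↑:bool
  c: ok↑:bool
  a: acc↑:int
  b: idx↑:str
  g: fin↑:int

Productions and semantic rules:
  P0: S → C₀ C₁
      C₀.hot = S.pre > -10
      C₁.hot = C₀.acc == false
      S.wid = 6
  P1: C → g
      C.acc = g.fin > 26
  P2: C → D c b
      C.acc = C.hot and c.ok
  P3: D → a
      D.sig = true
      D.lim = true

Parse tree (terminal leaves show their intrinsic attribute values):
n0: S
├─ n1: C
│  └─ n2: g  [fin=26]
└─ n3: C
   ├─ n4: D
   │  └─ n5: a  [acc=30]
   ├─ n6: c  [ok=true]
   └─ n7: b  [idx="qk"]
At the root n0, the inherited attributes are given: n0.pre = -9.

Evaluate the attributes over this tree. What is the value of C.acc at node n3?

true

1. n0.pre = -9  [given at root]
2. n1.hot = true  [S.pre > -10]
3. n2.fin = 26  [terminal]
4. n1.acc = false  [g.fin > 26]
5. n3.hot = true  [C₀.acc == false]
6. n5.acc = 30  [terminal]
7. n4.sig = true  [true]
8. n4.lim = true  [true]
9. n6.ok = true  [terminal]
10. n7.idx = "qk"  [terminal]
11. n3.acc = true  [C.hot and c.ok]
12. n0.wid = 6  [6]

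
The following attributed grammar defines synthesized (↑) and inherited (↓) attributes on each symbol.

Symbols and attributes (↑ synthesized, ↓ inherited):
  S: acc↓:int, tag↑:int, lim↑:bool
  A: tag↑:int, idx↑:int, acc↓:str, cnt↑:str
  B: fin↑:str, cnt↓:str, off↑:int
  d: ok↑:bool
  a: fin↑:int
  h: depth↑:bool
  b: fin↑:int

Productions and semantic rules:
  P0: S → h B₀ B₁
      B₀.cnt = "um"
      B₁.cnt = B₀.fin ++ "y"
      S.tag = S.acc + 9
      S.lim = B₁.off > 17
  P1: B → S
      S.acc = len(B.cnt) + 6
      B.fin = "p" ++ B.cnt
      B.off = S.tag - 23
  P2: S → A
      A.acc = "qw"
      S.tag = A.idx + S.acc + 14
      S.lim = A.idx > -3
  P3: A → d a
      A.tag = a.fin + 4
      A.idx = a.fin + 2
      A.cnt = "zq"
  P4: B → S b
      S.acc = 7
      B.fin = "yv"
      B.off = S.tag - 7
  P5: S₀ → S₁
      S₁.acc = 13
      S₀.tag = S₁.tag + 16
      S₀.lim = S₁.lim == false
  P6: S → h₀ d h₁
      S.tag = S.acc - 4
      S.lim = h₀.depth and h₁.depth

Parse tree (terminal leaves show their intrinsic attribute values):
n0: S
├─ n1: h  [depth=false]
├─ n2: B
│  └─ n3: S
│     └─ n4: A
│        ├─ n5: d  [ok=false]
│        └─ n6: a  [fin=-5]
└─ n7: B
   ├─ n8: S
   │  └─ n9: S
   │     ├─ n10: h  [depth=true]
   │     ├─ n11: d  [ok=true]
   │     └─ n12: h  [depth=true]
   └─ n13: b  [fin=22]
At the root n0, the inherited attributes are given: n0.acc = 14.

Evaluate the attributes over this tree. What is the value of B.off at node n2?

-4

1. n0.acc = 14  [given at root]
2. n1.depth = false  [terminal]
3. n2.cnt = "um"  ["um"]
4. n3.acc = 8  [len(B.cnt) + 6]
5. n4.acc = "qw"  ["qw"]
6. n5.ok = false  [terminal]
7. n6.fin = -5  [terminal]
8. n4.tag = -1  [a.fin + 4]
9. n4.idx = -3  [a.fin + 2]
10. n4.cnt = "zq"  ["zq"]
11. n3.tag = 19  [A.idx + S.acc + 14]
12. n3.lim = false  [A.idx > -3]
13. n2.fin = "pum"  ["p" ++ B.cnt]
14. n2.off = -4  [S.tag - 23]
15. n7.cnt = "pumy"  [B₀.fin ++ "y"]
16. n8.acc = 7  [7]
17. n9.acc = 13  [13]
18. n10.depth = true  [terminal]
19. n11.ok = true  [terminal]
20. n12.depth = true  [terminal]
21. n9.tag = 9  [S.acc - 4]
22. n9.lim = true  [h₀.depth and h₁.depth]
23. n8.tag = 25  [S₁.tag + 16]
24. n8.lim = false  [S₁.lim == false]
25. n13.fin = 22  [terminal]
26. n7.fin = "yv"  ["yv"]
27. n7.off = 18  [S.tag - 7]
28. n0.tag = 23  [S.acc + 9]
29. n0.lim = true  [B₁.off > 17]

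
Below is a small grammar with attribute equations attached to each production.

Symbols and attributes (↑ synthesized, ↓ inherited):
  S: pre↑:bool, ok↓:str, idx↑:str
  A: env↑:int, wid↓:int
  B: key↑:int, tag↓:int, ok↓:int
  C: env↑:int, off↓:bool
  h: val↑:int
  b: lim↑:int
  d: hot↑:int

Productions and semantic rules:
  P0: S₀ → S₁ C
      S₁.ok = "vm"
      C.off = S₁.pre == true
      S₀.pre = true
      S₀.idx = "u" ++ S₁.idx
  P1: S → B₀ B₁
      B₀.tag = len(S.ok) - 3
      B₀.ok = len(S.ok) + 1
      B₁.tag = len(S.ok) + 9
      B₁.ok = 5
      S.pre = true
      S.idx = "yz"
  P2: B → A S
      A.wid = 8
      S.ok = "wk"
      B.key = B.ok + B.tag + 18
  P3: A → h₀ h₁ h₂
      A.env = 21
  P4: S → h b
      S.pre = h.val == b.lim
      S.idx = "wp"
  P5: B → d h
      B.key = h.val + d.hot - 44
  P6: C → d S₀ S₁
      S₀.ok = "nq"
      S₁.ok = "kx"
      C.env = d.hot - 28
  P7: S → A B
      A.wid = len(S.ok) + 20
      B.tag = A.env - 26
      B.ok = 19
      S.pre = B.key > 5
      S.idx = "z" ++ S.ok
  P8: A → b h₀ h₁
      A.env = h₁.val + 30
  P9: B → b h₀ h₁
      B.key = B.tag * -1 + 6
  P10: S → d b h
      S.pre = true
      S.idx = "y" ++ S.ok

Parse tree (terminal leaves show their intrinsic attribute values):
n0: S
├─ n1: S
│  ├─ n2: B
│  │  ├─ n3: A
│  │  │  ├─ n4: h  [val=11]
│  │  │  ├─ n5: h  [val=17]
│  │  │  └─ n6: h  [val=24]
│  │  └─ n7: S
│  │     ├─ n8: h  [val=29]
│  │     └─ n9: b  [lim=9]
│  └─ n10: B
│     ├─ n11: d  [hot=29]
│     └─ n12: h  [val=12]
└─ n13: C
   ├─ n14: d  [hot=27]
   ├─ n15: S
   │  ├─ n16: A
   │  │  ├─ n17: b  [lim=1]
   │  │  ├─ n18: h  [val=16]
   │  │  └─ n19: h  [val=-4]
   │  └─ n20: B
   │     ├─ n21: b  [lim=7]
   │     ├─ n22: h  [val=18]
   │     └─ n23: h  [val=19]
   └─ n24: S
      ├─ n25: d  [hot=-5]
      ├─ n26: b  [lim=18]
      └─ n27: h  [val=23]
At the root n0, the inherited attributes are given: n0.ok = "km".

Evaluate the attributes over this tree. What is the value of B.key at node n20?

6

1. n0.ok = "km"  [given at root]
2. n1.ok = "vm"  ["vm"]
3. n2.tag = -1  [len(S.ok) - 3]
4. n2.ok = 3  [len(S.ok) + 1]
5. n3.wid = 8  [8]
6. n4.val = 11  [terminal]
7. n5.val = 17  [terminal]
8. n6.val = 24  [terminal]
9. n3.env = 21  [21]
10. n7.ok = "wk"  ["wk"]
11. n8.val = 29  [terminal]
12. n9.lim = 9  [terminal]
13. n7.pre = false  [h.val == b.lim]
14. n7.idx = "wp"  ["wp"]
15. n2.key = 20  [B.ok + B.tag + 18]
16. n10.tag = 11  [len(S.ok) + 9]
17. n10.ok = 5  [5]
18. n11.hot = 29  [terminal]
19. n12.val = 12  [terminal]
20. n10.key = -3  [h.val + d.hot - 44]
21. n1.pre = true  [true]
22. n1.idx = "yz"  ["yz"]
23. n13.off = true  [S₁.pre == true]
24. n14.hot = 27  [terminal]
25. n15.ok = "nq"  ["nq"]
26. n16.wid = 22  [len(S.ok) + 20]
27. n17.lim = 1  [terminal]
28. n18.val = 16  [terminal]
29. n19.val = -4  [terminal]
30. n16.env = 26  [h₁.val + 30]
31. n20.tag = 0  [A.env - 26]
32. n20.ok = 19  [19]
33. n21.lim = 7  [terminal]
34. n22.val = 18  [terminal]
35. n23.val = 19  [terminal]
36. n20.key = 6  [B.tag * -1 + 6]
37. n15.pre = true  [B.key > 5]
38. n15.idx = "znq"  ["z" ++ S.ok]
39. n24.ok = "kx"  ["kx"]
40. n25.hot = -5  [terminal]
41. n26.lim = 18  [terminal]
42. n27.val = 23  [terminal]
43. n24.pre = true  [true]
44. n24.idx = "ykx"  ["y" ++ S.ok]
45. n13.env = -1  [d.hot - 28]
46. n0.pre = true  [true]
47. n0.idx = "uyz"  ["u" ++ S₁.idx]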